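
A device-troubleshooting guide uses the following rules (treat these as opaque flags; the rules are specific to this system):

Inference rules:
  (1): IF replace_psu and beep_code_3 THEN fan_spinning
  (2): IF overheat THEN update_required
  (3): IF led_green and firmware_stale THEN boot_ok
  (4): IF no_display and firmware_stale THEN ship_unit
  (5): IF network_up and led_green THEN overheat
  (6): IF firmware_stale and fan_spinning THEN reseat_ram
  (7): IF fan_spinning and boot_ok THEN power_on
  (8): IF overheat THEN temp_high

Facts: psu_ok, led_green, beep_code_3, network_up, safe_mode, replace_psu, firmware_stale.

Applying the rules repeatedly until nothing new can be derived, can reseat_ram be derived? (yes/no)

yes

[1] (1) [IF replace_psu and beep_code_3 THEN fan_spinning]; (3) [IF led_green and firmware_stale THEN boot_ok]; (5) [IF network_up and led_green THEN overheat]. ⇒ new: fan_spinning, boot_ok, overheat.
[2] (2) [IF overheat THEN update_required]; (6) [IF firmware_stale and fan_spinning THEN reseat_ram]; (7) [IF fan_spinning and boot_ok THEN power_on]; (8) [IF overheat THEN temp_high]. ⇒ new: update_required, reseat_ram, power_on, temp_high.
reseat_ram appears in round 2, so it is derivable.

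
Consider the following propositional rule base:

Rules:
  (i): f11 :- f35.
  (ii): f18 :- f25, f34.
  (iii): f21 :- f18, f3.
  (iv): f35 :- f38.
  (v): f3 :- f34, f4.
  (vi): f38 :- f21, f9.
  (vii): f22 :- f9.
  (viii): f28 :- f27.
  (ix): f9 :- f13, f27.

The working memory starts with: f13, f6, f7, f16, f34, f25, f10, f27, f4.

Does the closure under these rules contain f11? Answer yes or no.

Round 1: (ii) [f18 :- f25, f34.]; (v) [f3 :- f34, f4.]; (viii) [f28 :- f27.]; (ix) [f9 :- f13, f27.]. New: f18, f3, f28, f9.
Round 2: (iii) [f21 :- f18, f3.]; (vii) [f22 :- f9.]. New: f21, f22.
Round 3: (vi) [f38 :- f21, f9.]. New: f38.
Round 4: (iv) [f35 :- f38.]. New: f35.
Round 5: (i) [f11 :- f35.]. New: f11.
f11 appears in round 5, so it is derivable.

yes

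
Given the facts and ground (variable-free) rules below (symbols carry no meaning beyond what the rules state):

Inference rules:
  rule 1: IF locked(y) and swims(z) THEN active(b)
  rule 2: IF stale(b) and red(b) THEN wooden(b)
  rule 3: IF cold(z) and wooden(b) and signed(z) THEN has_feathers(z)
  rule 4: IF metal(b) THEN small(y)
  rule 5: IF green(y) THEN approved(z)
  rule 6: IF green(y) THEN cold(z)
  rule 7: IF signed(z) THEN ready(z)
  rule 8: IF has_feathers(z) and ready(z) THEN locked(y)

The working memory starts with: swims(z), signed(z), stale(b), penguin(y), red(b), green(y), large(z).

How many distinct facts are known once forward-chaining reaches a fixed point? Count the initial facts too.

14

Round 1: rule 2 [IF stale(b) and red(b) THEN wooden(b)]; rule 5 [IF green(y) THEN approved(z)]; rule 6 [IF green(y) THEN cold(z)]; rule 7 [IF signed(z) THEN ready(z)]. New: wooden(b), approved(z), cold(z), ready(z).
Round 2: rule 3 [IF cold(z) and wooden(b) and signed(z) THEN has_feathers(z)]. New: has_feathers(z).
Round 3: rule 8 [IF has_feathers(z) and ready(z) THEN locked(y)]. New: locked(y).
Round 4: rule 1 [IF locked(y) and swims(z) THEN active(b)]. New: active(b).
Closure: {active(b), approved(z), cold(z), green(y), has_feathers(z), large(z), locked(y), penguin(y), ready(z), red(b), signed(z), stale(b), swims(z), wooden(b)} — 14 facts.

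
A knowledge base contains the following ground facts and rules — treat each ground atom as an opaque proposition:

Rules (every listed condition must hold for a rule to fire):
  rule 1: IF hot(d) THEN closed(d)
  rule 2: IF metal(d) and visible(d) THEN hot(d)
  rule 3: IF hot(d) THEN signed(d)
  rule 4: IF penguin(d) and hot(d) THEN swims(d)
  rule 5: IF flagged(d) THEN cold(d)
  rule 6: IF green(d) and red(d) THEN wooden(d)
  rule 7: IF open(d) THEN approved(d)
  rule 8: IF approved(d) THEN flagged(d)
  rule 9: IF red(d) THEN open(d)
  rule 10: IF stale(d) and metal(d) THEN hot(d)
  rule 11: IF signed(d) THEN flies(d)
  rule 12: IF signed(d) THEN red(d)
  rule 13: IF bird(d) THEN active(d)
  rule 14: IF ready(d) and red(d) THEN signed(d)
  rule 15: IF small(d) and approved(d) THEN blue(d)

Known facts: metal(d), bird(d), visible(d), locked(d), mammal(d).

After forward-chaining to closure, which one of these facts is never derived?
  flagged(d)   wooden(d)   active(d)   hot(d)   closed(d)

Round 1: rule 2 [IF metal(d) and visible(d) THEN hot(d)]; rule 13 [IF bird(d) THEN active(d)]. Adds hot(d), active(d).
Round 2: rule 1 [IF hot(d) THEN closed(d)]; rule 3 [IF hot(d) THEN signed(d)]. Adds closed(d), signed(d).
Round 3: rule 11 [IF signed(d) THEN flies(d)]; rule 12 [IF signed(d) THEN red(d)]. Adds flies(d), red(d).
Round 4: rule 9 [IF red(d) THEN open(d)]. Adds open(d).
Round 5: rule 7 [IF open(d) THEN approved(d)]. Adds approved(d).
Round 6: rule 8 [IF approved(d) THEN flagged(d)]. Adds flagged(d).
Round 7: rule 5 [IF flagged(d) THEN cold(d)]. Adds cold(d).
Derived: closed(d) (round 2), active(d) (round 1), flagged(d) (round 6), hot(d) (round 1). wooden(d) never appears in any round.

wooden(d)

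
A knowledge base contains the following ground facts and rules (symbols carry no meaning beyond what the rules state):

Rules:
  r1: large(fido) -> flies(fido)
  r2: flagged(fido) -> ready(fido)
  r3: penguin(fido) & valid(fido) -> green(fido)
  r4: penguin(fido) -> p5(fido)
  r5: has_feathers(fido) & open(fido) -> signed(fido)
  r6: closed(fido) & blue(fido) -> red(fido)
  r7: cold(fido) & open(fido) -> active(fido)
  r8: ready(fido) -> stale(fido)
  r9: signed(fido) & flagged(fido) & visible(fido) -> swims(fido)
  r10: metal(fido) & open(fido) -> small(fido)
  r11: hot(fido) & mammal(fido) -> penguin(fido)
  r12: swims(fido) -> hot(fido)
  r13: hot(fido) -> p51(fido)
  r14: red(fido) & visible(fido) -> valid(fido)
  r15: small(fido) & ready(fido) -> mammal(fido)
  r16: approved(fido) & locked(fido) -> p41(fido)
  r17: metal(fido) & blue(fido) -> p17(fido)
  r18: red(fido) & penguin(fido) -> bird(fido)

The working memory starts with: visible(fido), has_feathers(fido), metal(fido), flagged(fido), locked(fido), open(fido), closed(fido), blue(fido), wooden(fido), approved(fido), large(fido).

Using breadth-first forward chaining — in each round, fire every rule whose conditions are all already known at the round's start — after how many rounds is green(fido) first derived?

5

Round 1 — r1, r2, r5, r6, r10, r16, r17, derive flies(fido), ready(fido), signed(fido), red(fido), small(fido), p41(fido), p17(fido).
Round 2 — r8, r9, r14, r15, derive stale(fido), swims(fido), valid(fido), mammal(fido).
Round 3 — r12, derive hot(fido).
Round 4 — r11, r13, derive penguin(fido), p51(fido).
Round 5 — r3, r4, r18, derive green(fido), p5(fido), bird(fido).
green(fido) first appears in round 5.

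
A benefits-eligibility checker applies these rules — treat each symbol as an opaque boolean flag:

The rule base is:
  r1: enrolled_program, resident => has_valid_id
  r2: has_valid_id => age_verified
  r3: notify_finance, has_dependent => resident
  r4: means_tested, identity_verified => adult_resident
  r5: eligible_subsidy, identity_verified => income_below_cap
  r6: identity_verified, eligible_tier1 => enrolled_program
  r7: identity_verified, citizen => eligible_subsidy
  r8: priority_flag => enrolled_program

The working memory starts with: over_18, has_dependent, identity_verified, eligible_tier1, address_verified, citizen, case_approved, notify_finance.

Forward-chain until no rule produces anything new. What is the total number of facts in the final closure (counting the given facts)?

14

Round 1 — r3, r6, r7, derive resident, enrolled_program, eligible_subsidy.
Round 2 — r1, r5, derive has_valid_id, income_below_cap.
Round 3 — r2, derive age_verified.
Closure: {address_verified, age_verified, case_approved, citizen, eligible_subsidy, eligible_tier1, enrolled_program, has_dependent, has_valid_id, identity_verified, income_below_cap, notify_finance, over_18, resident} — 14 facts.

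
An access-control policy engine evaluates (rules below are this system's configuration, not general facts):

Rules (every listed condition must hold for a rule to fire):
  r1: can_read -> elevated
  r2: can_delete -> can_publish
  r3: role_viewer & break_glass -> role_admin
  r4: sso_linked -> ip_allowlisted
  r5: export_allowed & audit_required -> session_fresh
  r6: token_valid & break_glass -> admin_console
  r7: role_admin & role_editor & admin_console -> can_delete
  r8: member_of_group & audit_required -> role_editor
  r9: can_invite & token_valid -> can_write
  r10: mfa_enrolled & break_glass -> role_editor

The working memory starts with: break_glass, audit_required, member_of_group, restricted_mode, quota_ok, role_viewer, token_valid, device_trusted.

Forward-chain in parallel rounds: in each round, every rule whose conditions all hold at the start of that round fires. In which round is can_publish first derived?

3

Round 1 — r3, r6, r8, derive role_admin, admin_console, role_editor.
Round 2 — r7, derive can_delete.
Round 3 — r2, derive can_publish.
can_publish first appears in round 3.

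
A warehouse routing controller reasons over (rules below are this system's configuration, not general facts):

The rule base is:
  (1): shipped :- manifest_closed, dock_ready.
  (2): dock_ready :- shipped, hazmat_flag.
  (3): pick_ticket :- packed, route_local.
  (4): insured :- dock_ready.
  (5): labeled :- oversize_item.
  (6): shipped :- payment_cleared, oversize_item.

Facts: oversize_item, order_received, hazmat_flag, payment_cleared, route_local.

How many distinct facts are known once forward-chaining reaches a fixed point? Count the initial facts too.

[1] (5) [labeled :- oversize_item.]; (6) [shipped :- payment_cleared, oversize_item.]. ⇒ new: labeled, shipped.
[2] (2) [dock_ready :- shipped, hazmat_flag.]. ⇒ new: dock_ready.
[3] (4) [insured :- dock_ready.]. ⇒ new: insured.
Closure: {dock_ready, hazmat_flag, insured, labeled, order_received, oversize_item, payment_cleared, route_local, shipped} — 9 facts.

9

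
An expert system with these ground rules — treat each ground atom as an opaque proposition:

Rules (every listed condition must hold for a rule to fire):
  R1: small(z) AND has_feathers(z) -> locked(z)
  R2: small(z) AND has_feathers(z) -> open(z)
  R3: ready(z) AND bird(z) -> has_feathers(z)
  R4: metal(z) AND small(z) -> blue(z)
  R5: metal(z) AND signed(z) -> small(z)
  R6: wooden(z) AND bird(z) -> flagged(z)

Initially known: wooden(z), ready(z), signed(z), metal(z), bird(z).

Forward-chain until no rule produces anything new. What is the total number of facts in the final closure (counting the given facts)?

11

Round 1: R3 [ready(z) AND bird(z) -> has_feathers(z)]; R5 [metal(z) AND signed(z) -> small(z)]; R6 [wooden(z) AND bird(z) -> flagged(z)]. New: has_feathers(z), small(z), flagged(z).
Round 2: R1 [small(z) AND has_feathers(z) -> locked(z)]; R2 [small(z) AND has_feathers(z) -> open(z)]; R4 [metal(z) AND small(z) -> blue(z)]. New: locked(z), open(z), blue(z).
Closure: {bird(z), blue(z), flagged(z), has_feathers(z), locked(z), metal(z), open(z), ready(z), signed(z), small(z), wooden(z)} — 11 facts.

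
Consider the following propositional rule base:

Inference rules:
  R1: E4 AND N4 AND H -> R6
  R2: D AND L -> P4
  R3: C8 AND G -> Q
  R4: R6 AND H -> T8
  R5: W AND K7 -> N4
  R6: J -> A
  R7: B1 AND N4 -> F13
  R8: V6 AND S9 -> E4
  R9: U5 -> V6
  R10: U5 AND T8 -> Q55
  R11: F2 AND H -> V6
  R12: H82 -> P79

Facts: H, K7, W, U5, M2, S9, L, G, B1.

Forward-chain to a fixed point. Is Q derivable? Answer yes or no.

no

Round 1: R5 [W AND K7 -> N4]; R9 [U5 -> V6]. Adds N4, V6.
Round 2: R7 [B1 AND N4 -> F13]; R8 [V6 AND S9 -> E4]. Adds F13, E4.
Round 3: R1 [E4 AND N4 AND H -> R6]. Adds R6.
Round 4: R4 [R6 AND H -> T8]. Adds T8.
Round 5: R10 [U5 AND T8 -> Q55]. Adds Q55.
Fixed point reached. Q is concluded only by R3; R3 needs C8 (never derived).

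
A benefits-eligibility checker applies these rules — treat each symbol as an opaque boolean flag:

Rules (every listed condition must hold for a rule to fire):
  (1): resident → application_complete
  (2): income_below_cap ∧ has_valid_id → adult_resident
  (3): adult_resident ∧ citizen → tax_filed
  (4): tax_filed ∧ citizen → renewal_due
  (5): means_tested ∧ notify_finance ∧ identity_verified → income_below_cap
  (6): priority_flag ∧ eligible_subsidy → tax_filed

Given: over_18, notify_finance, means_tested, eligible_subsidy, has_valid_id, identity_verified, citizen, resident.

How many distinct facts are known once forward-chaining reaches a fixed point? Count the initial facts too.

Round 1 fires (1), (5), giving application_complete, income_below_cap.
Round 2 fires (2), giving adult_resident.
Round 3 fires (3), giving tax_filed.
Round 4 fires (4), giving renewal_due.
Closure: {adult_resident, application_complete, citizen, eligible_subsidy, has_valid_id, identity_verified, income_below_cap, means_tested, notify_finance, over_18, renewal_due, resident, tax_filed} — 13 facts.

13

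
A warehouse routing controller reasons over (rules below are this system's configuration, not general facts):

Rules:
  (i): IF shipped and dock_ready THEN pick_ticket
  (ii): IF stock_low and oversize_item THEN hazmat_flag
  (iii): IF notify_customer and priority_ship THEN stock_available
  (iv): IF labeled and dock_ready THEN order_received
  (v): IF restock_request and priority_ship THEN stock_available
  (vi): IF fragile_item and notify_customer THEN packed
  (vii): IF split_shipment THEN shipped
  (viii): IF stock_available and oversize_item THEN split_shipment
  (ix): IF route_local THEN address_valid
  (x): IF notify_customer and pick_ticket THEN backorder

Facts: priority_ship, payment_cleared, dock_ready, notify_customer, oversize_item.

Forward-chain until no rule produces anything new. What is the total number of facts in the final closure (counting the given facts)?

Round 1 — (iii), derive stock_available.
Round 2 — (viii), derive split_shipment.
Round 3 — (vii), derive shipped.
Round 4 — (i), derive pick_ticket.
Round 5 — (x), derive backorder.
Closure: {backorder, dock_ready, notify_customer, oversize_item, payment_cleared, pick_ticket, priority_ship, shipped, split_shipment, stock_available} — 10 facts.

10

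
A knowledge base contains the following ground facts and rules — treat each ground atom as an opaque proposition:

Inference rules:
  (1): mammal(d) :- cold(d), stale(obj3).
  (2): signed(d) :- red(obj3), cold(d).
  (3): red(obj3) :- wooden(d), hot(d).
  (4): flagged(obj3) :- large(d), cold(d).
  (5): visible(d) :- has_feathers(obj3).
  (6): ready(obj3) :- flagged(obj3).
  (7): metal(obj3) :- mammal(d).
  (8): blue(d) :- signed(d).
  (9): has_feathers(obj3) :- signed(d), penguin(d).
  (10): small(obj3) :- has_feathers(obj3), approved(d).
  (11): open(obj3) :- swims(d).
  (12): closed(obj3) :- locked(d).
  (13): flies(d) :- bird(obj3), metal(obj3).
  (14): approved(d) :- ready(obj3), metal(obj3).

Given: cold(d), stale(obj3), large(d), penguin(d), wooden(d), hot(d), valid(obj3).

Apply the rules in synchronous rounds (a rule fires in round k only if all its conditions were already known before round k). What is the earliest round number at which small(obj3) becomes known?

4

Round 1: (1) [mammal(d) :- cold(d), stale(obj3).]; (3) [red(obj3) :- wooden(d), hot(d).]; (4) [flagged(obj3) :- large(d), cold(d).]. Adds mammal(d), red(obj3), flagged(obj3).
Round 2: (2) [signed(d) :- red(obj3), cold(d).]; (6) [ready(obj3) :- flagged(obj3).]; (7) [metal(obj3) :- mammal(d).]. Adds signed(d), ready(obj3), metal(obj3).
Round 3: (8) [blue(d) :- signed(d).]; (9) [has_feathers(obj3) :- signed(d), penguin(d).]; (14) [approved(d) :- ready(obj3), metal(obj3).]. Adds blue(d), has_feathers(obj3), approved(d).
Round 4: (5) [visible(d) :- has_feathers(obj3).]; (10) [small(obj3) :- has_feathers(obj3), approved(d).]. Adds visible(d), small(obj3).
small(obj3) first appears in round 4.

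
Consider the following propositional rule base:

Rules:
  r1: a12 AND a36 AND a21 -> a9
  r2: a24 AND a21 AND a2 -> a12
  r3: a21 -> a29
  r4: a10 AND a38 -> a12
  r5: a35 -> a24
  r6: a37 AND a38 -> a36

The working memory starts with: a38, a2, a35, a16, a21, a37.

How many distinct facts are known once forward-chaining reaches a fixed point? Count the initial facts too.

11

[1] r3 [a21 -> a29]; r5 [a35 -> a24]; r6 [a37 AND a38 -> a36]. ⇒ new: a29, a24, a36.
[2] r2 [a24 AND a21 AND a2 -> a12]. ⇒ new: a12.
[3] r1 [a12 AND a36 AND a21 -> a9]. ⇒ new: a9.
Closure: {a12, a16, a2, a21, a24, a29, a35, a36, a37, a38, a9} — 11 facts.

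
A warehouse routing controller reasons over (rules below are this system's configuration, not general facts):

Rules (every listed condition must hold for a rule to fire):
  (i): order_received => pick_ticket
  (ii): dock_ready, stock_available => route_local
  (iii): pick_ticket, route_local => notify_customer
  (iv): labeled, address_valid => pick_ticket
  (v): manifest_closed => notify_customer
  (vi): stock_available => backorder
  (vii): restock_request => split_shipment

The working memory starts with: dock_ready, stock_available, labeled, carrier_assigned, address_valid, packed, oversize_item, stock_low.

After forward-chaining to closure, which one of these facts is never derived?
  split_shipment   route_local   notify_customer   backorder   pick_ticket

split_shipment

Round 1 — (ii), (iv), (vi), derive route_local, pick_ticket, backorder.
Round 2 — (iii), derive notify_customer.
Derived: route_local (round 1), notify_customer (round 2), backorder (round 1), pick_ticket (round 1). split_shipment never appears in any round.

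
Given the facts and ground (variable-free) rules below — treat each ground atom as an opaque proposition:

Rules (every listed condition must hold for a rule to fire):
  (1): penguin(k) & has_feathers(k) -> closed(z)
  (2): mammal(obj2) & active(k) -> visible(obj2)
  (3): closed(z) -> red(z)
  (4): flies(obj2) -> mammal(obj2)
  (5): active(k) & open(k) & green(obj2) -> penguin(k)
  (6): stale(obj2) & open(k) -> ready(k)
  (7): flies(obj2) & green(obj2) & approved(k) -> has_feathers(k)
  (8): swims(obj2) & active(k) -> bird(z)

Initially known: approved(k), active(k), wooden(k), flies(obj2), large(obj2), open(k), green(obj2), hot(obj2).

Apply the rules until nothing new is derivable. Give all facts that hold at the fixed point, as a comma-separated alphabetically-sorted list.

active(k), approved(k), closed(z), flies(obj2), green(obj2), has_feathers(k), hot(obj2), large(obj2), mammal(obj2), open(k), penguin(k), red(z), visible(obj2), wooden(k)

Round 1 fires (4), (5), (7), giving mammal(obj2), penguin(k), has_feathers(k).
Round 2 fires (1), (2), giving closed(z), visible(obj2).
Round 3 fires (3), giving red(z).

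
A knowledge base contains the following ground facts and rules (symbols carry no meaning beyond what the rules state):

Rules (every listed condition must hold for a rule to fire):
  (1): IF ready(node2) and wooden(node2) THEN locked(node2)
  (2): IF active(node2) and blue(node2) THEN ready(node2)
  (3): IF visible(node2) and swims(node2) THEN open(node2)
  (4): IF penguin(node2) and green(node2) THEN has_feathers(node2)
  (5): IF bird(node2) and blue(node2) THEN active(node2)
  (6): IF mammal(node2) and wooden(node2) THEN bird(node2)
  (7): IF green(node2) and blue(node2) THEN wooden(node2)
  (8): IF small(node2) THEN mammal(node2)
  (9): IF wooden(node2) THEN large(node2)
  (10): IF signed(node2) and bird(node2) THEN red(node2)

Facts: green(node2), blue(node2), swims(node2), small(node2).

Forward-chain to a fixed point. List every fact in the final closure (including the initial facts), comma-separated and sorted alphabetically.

Round 1: (7) [IF green(node2) and blue(node2) THEN wooden(node2)]; (8) [IF small(node2) THEN mammal(node2)]. Adds wooden(node2), mammal(node2).
Round 2: (6) [IF mammal(node2) and wooden(node2) THEN bird(node2)]; (9) [IF wooden(node2) THEN large(node2)]. Adds bird(node2), large(node2).
Round 3: (5) [IF bird(node2) and blue(node2) THEN active(node2)]. Adds active(node2).
Round 4: (2) [IF active(node2) and blue(node2) THEN ready(node2)]. Adds ready(node2).
Round 5: (1) [IF ready(node2) and wooden(node2) THEN locked(node2)]. Adds locked(node2).

active(node2), bird(node2), blue(node2), green(node2), large(node2), locked(node2), mammal(node2), ready(node2), small(node2), swims(node2), wooden(node2)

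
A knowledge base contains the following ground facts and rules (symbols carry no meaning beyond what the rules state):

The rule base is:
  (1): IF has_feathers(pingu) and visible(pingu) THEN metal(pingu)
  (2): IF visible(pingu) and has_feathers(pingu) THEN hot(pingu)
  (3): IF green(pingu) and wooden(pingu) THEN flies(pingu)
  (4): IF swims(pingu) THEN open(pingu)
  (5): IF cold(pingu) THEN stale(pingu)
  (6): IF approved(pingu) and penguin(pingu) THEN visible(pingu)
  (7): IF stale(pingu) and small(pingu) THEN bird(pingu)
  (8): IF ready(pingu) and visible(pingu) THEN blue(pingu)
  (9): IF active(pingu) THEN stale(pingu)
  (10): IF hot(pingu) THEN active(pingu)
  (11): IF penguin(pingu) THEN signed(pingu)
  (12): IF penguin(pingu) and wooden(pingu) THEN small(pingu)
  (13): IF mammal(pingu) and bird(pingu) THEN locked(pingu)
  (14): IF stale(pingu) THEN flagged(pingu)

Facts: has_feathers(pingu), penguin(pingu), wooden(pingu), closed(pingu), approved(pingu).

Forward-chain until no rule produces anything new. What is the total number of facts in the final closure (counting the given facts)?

14

Round 1: (6) [IF approved(pingu) and penguin(pingu) THEN visible(pingu)]; (11) [IF penguin(pingu) THEN signed(pingu)]; (12) [IF penguin(pingu) and wooden(pingu) THEN small(pingu)]. Adds visible(pingu), signed(pingu), small(pingu).
Round 2: (1) [IF has_feathers(pingu) and visible(pingu) THEN metal(pingu)]; (2) [IF visible(pingu) and has_feathers(pingu) THEN hot(pingu)]. Adds metal(pingu), hot(pingu).
Round 3: (10) [IF hot(pingu) THEN active(pingu)]. Adds active(pingu).
Round 4: (9) [IF active(pingu) THEN stale(pingu)]. Adds stale(pingu).
Round 5: (7) [IF stale(pingu) and small(pingu) THEN bird(pingu)]; (14) [IF stale(pingu) THEN flagged(pingu)]. Adds bird(pingu), flagged(pingu).
Closure: {active(pingu), approved(pingu), bird(pingu), closed(pingu), flagged(pingu), has_feathers(pingu), hot(pingu), metal(pingu), penguin(pingu), signed(pingu), small(pingu), stale(pingu), visible(pingu), wooden(pingu)} — 14 facts.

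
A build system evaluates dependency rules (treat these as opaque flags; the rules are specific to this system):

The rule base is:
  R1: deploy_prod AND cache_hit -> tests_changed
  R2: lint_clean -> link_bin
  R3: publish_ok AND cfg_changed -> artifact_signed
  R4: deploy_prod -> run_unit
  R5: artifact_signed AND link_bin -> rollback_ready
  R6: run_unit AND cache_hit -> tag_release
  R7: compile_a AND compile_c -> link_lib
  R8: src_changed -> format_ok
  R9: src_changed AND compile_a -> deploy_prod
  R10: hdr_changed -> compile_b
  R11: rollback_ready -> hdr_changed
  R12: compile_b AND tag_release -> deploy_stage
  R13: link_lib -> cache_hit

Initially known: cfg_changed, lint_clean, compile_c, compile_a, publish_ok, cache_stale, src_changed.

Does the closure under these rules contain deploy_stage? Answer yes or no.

yes

Round 1 fires R2, R3, R7, R8, R9, giving link_bin, artifact_signed, link_lib, format_ok, deploy_prod.
Round 2 fires R4, R5, R13, giving run_unit, rollback_ready, cache_hit.
Round 3 fires R1, R6, R11, giving tests_changed, tag_release, hdr_changed.
Round 4 fires R10, giving compile_b.
Round 5 fires R12, giving deploy_stage.
deploy_stage appears in round 5, so it is derivable.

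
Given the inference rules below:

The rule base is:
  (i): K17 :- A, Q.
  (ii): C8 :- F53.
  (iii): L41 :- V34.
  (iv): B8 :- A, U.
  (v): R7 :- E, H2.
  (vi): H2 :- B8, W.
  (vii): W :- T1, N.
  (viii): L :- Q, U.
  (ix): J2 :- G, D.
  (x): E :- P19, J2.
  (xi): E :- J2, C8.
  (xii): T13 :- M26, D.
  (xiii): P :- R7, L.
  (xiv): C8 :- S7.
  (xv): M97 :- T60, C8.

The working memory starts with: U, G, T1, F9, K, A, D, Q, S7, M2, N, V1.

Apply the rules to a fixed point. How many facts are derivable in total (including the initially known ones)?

Round 1 fires (i), (iv), (vii), (viii), (ix), (xiv), giving K17, B8, W, L, J2, C8.
Round 2 fires (vi), (xi), giving H2, E.
Round 3 fires (v), giving R7.
Round 4 fires (xiii), giving P.
Closure: {A, B8, C8, D, E, F9, G, H2, J2, K, K17, L, M2, N, P, Q, R7, S7, T1, U, V1, W} — 22 facts.

22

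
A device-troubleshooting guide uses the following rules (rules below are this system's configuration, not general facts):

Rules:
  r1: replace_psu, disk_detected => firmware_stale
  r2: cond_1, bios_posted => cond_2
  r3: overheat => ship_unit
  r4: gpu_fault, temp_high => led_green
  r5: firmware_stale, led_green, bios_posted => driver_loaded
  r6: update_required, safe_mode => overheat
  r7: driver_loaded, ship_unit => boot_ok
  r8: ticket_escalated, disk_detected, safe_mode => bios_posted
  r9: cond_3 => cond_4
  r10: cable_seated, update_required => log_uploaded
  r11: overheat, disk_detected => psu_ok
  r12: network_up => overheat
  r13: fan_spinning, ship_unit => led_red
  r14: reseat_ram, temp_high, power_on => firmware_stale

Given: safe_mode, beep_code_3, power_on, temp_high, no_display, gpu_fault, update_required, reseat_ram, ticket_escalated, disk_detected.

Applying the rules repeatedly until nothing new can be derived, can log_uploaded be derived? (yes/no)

no

Round 1 — r4, r6, r8, r14, derive led_green, overheat, bios_posted, firmware_stale.
Round 2 — r3, r5, r11, derive ship_unit, driver_loaded, psu_ok.
Round 3 — r7, derive boot_ok.
Fixed point reached. log_uploaded is concluded only by r10; r10 needs cable_seated (never derived).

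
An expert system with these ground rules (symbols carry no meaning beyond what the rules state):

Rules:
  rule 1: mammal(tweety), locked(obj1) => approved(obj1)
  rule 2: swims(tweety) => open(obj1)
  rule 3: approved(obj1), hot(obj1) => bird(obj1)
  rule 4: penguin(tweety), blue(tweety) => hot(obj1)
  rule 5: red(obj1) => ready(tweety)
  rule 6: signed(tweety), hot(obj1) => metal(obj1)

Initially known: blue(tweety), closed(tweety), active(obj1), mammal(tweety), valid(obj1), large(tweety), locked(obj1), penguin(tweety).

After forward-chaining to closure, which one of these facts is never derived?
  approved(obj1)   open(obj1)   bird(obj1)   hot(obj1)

[1] rule 1 [mammal(tweety), locked(obj1) => approved(obj1)]; rule 4 [penguin(tweety), blue(tweety) => hot(obj1)]. ⇒ new: approved(obj1), hot(obj1).
[2] rule 3 [approved(obj1), hot(obj1) => bird(obj1)]. ⇒ new: bird(obj1).
Derived: hot(obj1) (round 1), approved(obj1) (round 1), bird(obj1) (round 2). open(obj1) never appears in any round.

open(obj1)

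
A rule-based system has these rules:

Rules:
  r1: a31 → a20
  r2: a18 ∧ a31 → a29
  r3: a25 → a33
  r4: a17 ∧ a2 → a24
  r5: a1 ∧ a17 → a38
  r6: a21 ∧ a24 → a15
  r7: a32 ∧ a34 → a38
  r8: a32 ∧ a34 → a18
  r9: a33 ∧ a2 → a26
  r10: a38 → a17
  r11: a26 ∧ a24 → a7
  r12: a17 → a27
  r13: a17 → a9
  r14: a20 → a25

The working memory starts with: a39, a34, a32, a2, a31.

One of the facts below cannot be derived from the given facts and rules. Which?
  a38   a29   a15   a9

a15

Round 1 — r1, r7, r8, derive a20, a38, a18.
Round 2 — r2, r10, r14, derive a29, a17, a25.
Round 3 — r3, r4, r12, r13, derive a33, a24, a27, a9.
Round 4 — r9, derive a26.
Round 5 — r11, derive a7.
Derived: a9 (round 3), a38 (round 1), a29 (round 2). a15 never appears in any round.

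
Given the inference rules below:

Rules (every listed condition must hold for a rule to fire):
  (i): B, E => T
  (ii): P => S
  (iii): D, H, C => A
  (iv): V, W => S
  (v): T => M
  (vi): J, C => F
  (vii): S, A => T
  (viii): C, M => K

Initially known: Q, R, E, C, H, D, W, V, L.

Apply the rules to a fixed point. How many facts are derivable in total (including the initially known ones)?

Round 1 — (iii), (iv), derive A, S.
Round 2 — (vii), derive T.
Round 3 — (v), derive M.
Round 4 — (viii), derive K.
Closure: {A, C, D, E, H, K, L, M, Q, R, S, T, V, W} — 14 facts.

14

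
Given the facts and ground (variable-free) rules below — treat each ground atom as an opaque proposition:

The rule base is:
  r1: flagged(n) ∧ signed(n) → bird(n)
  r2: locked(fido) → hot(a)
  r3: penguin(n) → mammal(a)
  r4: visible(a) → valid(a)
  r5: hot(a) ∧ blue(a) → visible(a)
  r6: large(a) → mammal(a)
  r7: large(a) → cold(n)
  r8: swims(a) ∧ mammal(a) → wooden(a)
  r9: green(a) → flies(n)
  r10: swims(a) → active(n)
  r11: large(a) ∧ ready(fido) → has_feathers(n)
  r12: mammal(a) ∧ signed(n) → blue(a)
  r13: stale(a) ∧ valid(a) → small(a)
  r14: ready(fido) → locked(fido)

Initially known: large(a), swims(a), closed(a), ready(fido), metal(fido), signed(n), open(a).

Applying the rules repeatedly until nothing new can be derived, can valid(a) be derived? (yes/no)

yes

Round 1 — r6, r7, r10, r11, r14, derive mammal(a), cold(n), active(n), has_feathers(n), locked(fido).
Round 2 — r2, r8, r12, derive hot(a), wooden(a), blue(a).
Round 3 — r5, derive visible(a).
Round 4 — r4, derive valid(a).
valid(a) appears in round 4, so it is derivable.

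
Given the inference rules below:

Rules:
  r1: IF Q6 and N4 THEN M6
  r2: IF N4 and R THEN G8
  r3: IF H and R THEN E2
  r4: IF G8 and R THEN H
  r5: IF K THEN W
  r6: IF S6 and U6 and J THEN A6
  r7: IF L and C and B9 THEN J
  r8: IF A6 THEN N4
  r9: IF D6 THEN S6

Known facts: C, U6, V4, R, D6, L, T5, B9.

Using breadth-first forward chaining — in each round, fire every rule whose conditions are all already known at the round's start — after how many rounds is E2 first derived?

6

Round 1 — r7, r9, derive J, S6.
Round 2 — r6, derive A6.
Round 3 — r8, derive N4.
Round 4 — r2, derive G8.
Round 5 — r4, derive H.
Round 6 — r3, derive E2.
E2 first appears in round 6.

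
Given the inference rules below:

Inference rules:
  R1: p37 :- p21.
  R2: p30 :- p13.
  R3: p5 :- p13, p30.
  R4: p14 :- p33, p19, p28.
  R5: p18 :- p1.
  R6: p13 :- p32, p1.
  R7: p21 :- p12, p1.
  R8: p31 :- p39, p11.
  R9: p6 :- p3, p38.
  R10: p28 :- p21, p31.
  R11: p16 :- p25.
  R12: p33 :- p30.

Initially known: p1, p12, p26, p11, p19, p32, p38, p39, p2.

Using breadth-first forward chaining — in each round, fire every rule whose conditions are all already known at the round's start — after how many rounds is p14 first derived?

Round 1 — R5, R6, R7, R8, derive p18, p13, p21, p31.
Round 2 — R1, R2, R10, derive p37, p30, p28.
Round 3 — R3, R12, derive p5, p33.
Round 4 — R4, derive p14.
p14 first appears in round 4.

4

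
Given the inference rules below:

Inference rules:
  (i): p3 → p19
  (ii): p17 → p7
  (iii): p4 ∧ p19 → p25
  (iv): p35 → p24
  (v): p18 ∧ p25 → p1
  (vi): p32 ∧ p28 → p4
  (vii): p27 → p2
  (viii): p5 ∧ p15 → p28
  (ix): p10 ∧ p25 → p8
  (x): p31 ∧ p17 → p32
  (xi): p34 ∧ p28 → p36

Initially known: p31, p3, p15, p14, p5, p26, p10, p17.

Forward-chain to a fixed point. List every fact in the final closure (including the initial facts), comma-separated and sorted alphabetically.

p10, p14, p15, p17, p19, p25, p26, p28, p3, p31, p32, p4, p5, p7, p8

Round 1: (i) [p3 → p19]; (ii) [p17 → p7]; (viii) [p5 ∧ p15 → p28]; (x) [p31 ∧ p17 → p32]. Adds p19, p7, p28, p32.
Round 2: (vi) [p32 ∧ p28 → p4]. Adds p4.
Round 3: (iii) [p4 ∧ p19 → p25]. Adds p25.
Round 4: (ix) [p10 ∧ p25 → p8]. Adds p8.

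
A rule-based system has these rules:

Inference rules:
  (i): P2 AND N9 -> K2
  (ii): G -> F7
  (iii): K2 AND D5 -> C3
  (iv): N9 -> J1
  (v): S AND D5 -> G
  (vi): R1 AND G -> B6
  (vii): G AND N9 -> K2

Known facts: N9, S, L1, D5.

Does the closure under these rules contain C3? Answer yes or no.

yes

Round 1 fires (iv), (v), giving J1, G.
Round 2 fires (ii), (vii), giving F7, K2.
Round 3 fires (iii), giving C3.
C3 appears in round 3, so it is derivable.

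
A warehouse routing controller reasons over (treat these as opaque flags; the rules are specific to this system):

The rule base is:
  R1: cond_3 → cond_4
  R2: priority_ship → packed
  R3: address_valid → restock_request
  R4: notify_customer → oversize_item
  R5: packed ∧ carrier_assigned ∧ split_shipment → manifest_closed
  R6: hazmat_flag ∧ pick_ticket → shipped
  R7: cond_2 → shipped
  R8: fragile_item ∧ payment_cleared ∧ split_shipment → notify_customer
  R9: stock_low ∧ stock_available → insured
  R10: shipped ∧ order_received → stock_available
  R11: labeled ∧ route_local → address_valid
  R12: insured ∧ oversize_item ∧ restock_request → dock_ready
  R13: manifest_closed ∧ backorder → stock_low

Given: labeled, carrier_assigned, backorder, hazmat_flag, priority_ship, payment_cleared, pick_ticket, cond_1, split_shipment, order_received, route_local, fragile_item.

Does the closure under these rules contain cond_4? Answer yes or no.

no

Round 1 — R2, R6, R8, R11, derive packed, shipped, notify_customer, address_valid.
Round 2 — R3, R4, R5, R10, derive restock_request, oversize_item, manifest_closed, stock_available.
Round 3 — R13, derive stock_low.
Round 4 — R9, derive insured.
Round 5 — R12, derive dock_ready.
Fixed point reached. cond_4 is concluded only by R1; R1 needs cond_3 (never derived).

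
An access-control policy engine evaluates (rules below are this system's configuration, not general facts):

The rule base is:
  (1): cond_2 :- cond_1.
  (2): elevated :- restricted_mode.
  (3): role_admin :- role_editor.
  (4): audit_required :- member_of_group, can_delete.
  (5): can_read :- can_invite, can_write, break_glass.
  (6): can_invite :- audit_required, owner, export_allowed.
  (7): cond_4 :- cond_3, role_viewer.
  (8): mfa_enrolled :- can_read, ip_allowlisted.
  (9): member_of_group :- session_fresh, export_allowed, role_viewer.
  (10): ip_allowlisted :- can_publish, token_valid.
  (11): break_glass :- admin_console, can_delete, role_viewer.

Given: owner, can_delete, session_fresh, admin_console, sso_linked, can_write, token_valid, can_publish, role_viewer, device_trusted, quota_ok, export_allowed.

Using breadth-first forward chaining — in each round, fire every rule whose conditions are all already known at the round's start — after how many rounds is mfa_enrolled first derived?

5

Round 1 fires (9), (10), (11), giving member_of_group, ip_allowlisted, break_glass.
Round 2 fires (4), giving audit_required.
Round 3 fires (6), giving can_invite.
Round 4 fires (5), giving can_read.
Round 5 fires (8), giving mfa_enrolled.
mfa_enrolled first appears in round 5.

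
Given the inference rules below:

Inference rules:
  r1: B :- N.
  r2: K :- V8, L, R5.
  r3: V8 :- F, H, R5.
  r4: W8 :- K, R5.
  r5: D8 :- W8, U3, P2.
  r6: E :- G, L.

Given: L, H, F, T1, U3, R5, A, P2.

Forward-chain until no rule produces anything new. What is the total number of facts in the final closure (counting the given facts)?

Round 1 — r3, derive V8.
Round 2 — r2, derive K.
Round 3 — r4, derive W8.
Round 4 — r5, derive D8.
Closure: {A, D8, F, H, K, L, P2, R5, T1, U3, V8, W8} — 12 facts.

12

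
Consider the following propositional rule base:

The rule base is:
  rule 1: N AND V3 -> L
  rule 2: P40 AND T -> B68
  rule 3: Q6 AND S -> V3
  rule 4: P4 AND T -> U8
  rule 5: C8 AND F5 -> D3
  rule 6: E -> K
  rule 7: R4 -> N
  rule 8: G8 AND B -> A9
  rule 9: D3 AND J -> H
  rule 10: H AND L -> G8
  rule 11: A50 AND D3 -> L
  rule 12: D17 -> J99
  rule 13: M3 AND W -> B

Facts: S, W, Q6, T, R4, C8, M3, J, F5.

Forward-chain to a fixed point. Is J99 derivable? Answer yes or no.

Round 1 — rule 3, rule 5, rule 7, rule 13, derive V3, D3, N, B.
Round 2 — rule 1, rule 9, derive L, H.
Round 3 — rule 10, derive G8.
Round 4 — rule 8, derive A9.
Fixed point reached. J99 is concluded only by rule 12; rule 12 needs D17 (never derived).

no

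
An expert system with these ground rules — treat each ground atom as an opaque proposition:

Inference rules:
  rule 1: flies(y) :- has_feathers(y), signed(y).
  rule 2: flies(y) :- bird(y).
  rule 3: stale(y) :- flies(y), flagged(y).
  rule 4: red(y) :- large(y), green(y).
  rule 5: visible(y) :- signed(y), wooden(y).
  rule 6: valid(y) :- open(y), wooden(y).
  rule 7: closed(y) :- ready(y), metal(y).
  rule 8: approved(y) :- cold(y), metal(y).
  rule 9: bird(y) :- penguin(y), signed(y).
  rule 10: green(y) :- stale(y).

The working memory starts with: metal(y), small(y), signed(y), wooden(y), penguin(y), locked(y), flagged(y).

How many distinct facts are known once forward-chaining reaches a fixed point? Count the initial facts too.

12

[1] rule 5 [visible(y) :- signed(y), wooden(y).]; rule 9 [bird(y) :- penguin(y), signed(y).]. ⇒ new: visible(y), bird(y).
[2] rule 2 [flies(y) :- bird(y).]. ⇒ new: flies(y).
[3] rule 3 [stale(y) :- flies(y), flagged(y).]. ⇒ new: stale(y).
[4] rule 10 [green(y) :- stale(y).]. ⇒ new: green(y).
Closure: {bird(y), flagged(y), flies(y), green(y), locked(y), metal(y), penguin(y), signed(y), small(y), stale(y), visible(y), wooden(y)} — 12 facts.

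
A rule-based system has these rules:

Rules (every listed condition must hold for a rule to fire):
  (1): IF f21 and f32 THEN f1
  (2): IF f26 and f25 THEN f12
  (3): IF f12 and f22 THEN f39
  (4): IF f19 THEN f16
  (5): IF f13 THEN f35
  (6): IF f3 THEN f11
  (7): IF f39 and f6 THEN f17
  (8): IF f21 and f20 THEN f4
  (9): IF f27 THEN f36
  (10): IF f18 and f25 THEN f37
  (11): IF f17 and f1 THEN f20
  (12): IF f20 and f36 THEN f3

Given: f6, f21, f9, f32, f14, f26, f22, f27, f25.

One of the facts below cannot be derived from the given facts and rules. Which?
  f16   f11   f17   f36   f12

Round 1 — (1), (2), (9), derive f1, f12, f36.
Round 2 — (3), derive f39.
Round 3 — (7), derive f17.
Round 4 — (11), derive f20.
Round 5 — (8), (12), derive f4, f3.
Round 6 — (6), derive f11.
Derived: f12 (round 1), f11 (round 6), f17 (round 3), f36 (round 1). f16 never appears in any round.

f16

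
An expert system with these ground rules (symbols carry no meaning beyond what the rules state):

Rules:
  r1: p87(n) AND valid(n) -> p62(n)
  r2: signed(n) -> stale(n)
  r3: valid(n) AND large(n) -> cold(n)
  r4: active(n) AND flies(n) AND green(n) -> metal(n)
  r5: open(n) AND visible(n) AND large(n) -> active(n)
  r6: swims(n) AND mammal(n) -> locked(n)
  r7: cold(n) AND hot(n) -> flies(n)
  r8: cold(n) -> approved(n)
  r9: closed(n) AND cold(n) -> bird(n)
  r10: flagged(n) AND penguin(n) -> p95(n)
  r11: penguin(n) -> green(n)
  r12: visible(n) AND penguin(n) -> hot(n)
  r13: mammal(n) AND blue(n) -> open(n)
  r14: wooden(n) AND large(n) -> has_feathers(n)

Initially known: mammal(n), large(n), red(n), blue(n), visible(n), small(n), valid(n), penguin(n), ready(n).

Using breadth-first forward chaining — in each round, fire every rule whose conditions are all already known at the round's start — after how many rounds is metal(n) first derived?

3

Round 1 — r3, r11, r12, r13, derive cold(n), green(n), hot(n), open(n).
Round 2 — r5, r7, r8, derive active(n), flies(n), approved(n).
Round 3 — r4, derive metal(n).
metal(n) first appears in round 3.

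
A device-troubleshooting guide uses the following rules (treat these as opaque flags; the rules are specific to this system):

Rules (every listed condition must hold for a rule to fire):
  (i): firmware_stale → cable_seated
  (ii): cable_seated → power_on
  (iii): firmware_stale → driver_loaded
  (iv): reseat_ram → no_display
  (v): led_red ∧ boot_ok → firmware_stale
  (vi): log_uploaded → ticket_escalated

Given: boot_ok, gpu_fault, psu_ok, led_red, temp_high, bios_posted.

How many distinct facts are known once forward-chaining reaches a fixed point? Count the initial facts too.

10

[1] (v) [led_red ∧ boot_ok → firmware_stale]. ⇒ new: firmware_stale.
[2] (i) [firmware_stale → cable_seated]; (iii) [firmware_stale → driver_loaded]. ⇒ new: cable_seated, driver_loaded.
[3] (ii) [cable_seated → power_on]. ⇒ new: power_on.
Closure: {bios_posted, boot_ok, cable_seated, driver_loaded, firmware_stale, gpu_fault, led_red, power_on, psu_ok, temp_high} — 10 facts.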